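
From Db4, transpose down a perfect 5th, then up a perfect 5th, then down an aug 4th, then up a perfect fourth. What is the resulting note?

Dbb4

Db4 down a perfect fifth → Gb3 (7 semitones).
Up a perfect fifth from Gb3: Db4 (7 semitones up).
Db4 down an augmented fourth → Abb3 (6 semitones).
Up a perfect fourth from Abb3: Dbb4 (5 semitones up).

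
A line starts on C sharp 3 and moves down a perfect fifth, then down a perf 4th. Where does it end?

C sharp 2

A perfect fifth down from C#3 is F#2.
Down a perfect fourth from F#2: C#2 (5 semitones down).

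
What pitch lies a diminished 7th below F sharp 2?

The seventh takes the letter from F down to G.
Moving 9 semitones down from F#2 (the size of a diminished seventh) reaches G##1.

G double-sharp 1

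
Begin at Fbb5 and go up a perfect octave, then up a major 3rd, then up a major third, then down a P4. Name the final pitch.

Gb6

Up a perfect octave from Fbb5: Fbb6 (12 semitones up).
A major third up from Fbb6 is Abb6.
Up a major third from Abb6: Cb7 (4 semitones up).
Down a perfect fourth from Cb7: Gb6 (5 semitones down).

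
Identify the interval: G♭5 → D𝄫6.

G to D spans five letter names (G-A-B-C-D), so the interval is some kind of fifth.
Gb5 to Dbb6 spans 6 semitones — one semitone narrower than the perfect fifth (7) — giving a diminished fifth.

d5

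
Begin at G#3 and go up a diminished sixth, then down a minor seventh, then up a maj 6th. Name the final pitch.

D4

G#3 up a diminished sixth → Eb4 (7 semitones).
Down a minor seventh from Eb4: F3 (10 semitones down).
Up a major sixth from F3: D4 (9 semitones up).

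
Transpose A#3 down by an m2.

G##3

Two letter names down from A: G.
A minor second spans 1 semitone, so from A#3 the target pitch is G##3.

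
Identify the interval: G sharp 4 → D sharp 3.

Descending from G#4 to D#3 is the same interval as ascending D#3 to G#4.
D to G spans four letter names (D-E-F-G), plus an octave, so the interval is some kind of eleventh.
D#3 to G#4 is 17 semitones, matching the perfect eleventh exactly, so the quality is perfect.
(Equivalently, a compound perfect fourth: a perfect fourth plus an octave.)

perfect 11th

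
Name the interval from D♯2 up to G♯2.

D to G spans four letter names (D-E-F-G), so the interval is some kind of fourth.
D#2 to G#2 is 5 semitones, matching the perfect fourth exactly, so the quality is perfect.

perfect fourth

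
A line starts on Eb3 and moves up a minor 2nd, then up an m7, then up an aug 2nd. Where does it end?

Eb3 up a minor second → Fb3 (1 semitone).
Fb3 up a minor seventh → Ebb4 (10 semitones).
Ebb4 up an augmented second → F4 (3 semitones).

F4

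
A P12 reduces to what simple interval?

Subtracting seven from the interval number removes an octave: 12 − 7 = 5.
That makes a perfect twelfth a compound perfect fifth — an octave plus a perfect fifth.

P5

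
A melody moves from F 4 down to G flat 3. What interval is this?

Descending from F4 to Gb3 is the same interval as ascending Gb3 to F4.
G to F spans seven letter names (G-A-B-C-D-E-F) — that makes it a seventh of some quality.
The major seventh spans 11 semitones, and Gb3 to F4 is exactly 11 semitones — so this is a major seventh.

major seventh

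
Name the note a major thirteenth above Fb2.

Six letters up from F (plus an octave) reaches D.
A major thirteenth spans 21 semitones, so from Fb2 the target pitch is Db4.

Db4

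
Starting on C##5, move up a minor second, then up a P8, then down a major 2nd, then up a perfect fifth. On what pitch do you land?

G#6

A minor second up from C##5 is D#5.
D#5 up a perfect octave → D#6 (12 semitones).
A major second down from D#6 is C#6.
Up a perfect fifth from C#6: G#6 (7 semitones up).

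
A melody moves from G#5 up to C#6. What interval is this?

G to C spans four letter names (G-A-B-C), so the interval is some kind of fourth.
The perfect fourth spans 5 semitones, and G#5 to C#6 is exactly 5 semitones — so this is a perfect fourth.

perfect fourth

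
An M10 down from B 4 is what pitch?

Three letters down from B (plus an octave) reaches G.
Moving 16 semitones down from B4 (the size of a major tenth) reaches G3.

G 3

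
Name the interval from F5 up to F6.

F to F is the same letter name, plus an octave: an octave.
Counting semitones, F5→F6 is 12, which is the perfect octave.

P8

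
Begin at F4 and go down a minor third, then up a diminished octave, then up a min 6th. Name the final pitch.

Bbb5

F4 down a minor third → D4 (3 semitones).
Up a diminished octave from D4: Db5 (11 semitones up).
A minor sixth up from Db5 is Bbb5.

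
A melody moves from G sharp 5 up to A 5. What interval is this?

minor second

G to A spans two letter names (G-A), so the interval is some kind of second.
A major second would be 2 semitones, but G#5 to A5 is 1 — one semitone narrower, making it a minor second.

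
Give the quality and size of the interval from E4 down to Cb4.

Descending from E4 to Cb4 is the same interval as ascending Cb4 to E4.
C to E spans three letter names (C-D-E): a third.
The major third is 4 semitones; here we have 5, one semitone wider: augmented.

augmented third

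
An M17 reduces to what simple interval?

Subtracting seven from the interval number removes an octave: 17 − 14 = 3.
So a major seventeenth is 2 octaves plus a major third. The quality is unchanged.

major 3rd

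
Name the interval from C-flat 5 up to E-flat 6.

M10

C to E spans three letter names (C-D-E), plus an octave — that makes it a tenth of some quality.
Cb5 to Eb6 is 16 semitones, matching the major tenth exactly, so the quality is major.
(Equivalently, a compound major third: a major third plus an octave.)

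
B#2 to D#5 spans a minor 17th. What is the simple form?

minor 3rd

Take out 2 octaves (14 from the number): 17 − 14 = 3.
Quality carries through unchanged, so the simple form is a minor third.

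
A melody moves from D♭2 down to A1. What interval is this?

diminished fourth

Descending from Db2 to A1 is the same interval as ascending A1 to Db2.
A to D spans four letter names (A-B-C-D): a fourth.
The perfect fourth is 5 semitones; here we have 4, one semitone narrower: diminished.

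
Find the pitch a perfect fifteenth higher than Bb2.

Bb4

For a fifteenth the letter name doesn't change: still B, two octaves up.
A perfect fifteenth is 24 semitones; 24 semitones up from Bb2 gives Bb4.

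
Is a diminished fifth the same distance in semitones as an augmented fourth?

Both span 6 semitones: a diminished fifth and an augmented fourth are the same chromatic distance.

Yes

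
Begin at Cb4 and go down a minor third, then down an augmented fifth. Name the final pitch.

A minor third down from Cb4 is Ab3.
Down an augmented fifth from Ab3: Dbb3 (8 semitones down).

Dbb3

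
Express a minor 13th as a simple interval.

m6

Take out an octave (7 from the number): 13 − 7 = 6.
That makes a minor thirteenth a compound minor sixth — an octave plus a minor sixth.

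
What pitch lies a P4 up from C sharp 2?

F sharp 2

The fourth takes the letter from C up to F.
A perfect fourth is 5 semitones; 5 semitones up from C#2 gives F#2.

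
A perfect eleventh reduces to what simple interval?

perfect 4th

Take out an octave (7 from the number): 11 − 7 = 4.
That makes a perfect eleventh a compound perfect fourth — an octave plus a perfect fourth.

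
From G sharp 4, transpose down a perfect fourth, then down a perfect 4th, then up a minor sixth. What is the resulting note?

F sharp 4

A perfect fourth down from G#4 is D#4.
D#4 down a perfect fourth → A#3 (5 semitones).
Up a minor sixth from A#3: F#4 (8 semitones up).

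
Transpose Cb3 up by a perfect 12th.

Gb4

Counting five letter names plus an octave up from C lands on G.
A perfect twelfth is 19 semitones; 19 semitones up from Cb3 gives Gb4.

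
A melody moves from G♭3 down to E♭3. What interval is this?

minor third

Descending from Gb3 to Eb3 is the same interval as ascending Eb3 to Gb3.
E to G spans three letter names (E-F-G): a third.
A major third would be 4 semitones, but Eb3 to Gb3 is 3 — one semitone narrower, making it a minor third.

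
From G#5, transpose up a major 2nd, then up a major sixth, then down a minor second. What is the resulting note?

G#5 up a major second → A#5 (2 semitones).
A major sixth up from A#5 is F##6.
Down a minor second from F##6: E##6 (1 semitone down).

E##6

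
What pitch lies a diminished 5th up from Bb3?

Five letter names up from B: F.
A diminished fifth spans 6 semitones, so from Bb3 the target pitch is Fb4.

Fb4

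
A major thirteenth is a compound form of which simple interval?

major 6th

Subtracting seven from the interval number removes an octave: 13 − 7 = 6.
So a major thirteenth is an octave plus a major sixth. The quality is unchanged.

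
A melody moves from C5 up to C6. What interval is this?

perfect octave

C to C is the same letter name, plus an octave: an octave.
Counting semitones, C5→C6 is 12, which is the perfect octave.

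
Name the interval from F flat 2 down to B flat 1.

Descending from Fb2 to Bb1 is the same interval as ascending Bb1 to Fb2.
B to F spans five letter names (B-C-D-E-F) — that makes it a fifth of some quality.
Bb1 to Fb2 spans 6 semitones — one semitone narrower than the perfect fifth (7) — giving a diminished fifth.

diminished fifth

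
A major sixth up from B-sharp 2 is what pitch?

G-double-sharp 3

The sixth takes the letter from B up to G.
A major sixth spans 9 semitones, so from B#2 the target pitch is G##3.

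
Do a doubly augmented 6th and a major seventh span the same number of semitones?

Yes

A doubly augmented sixth spans 11 semitones, and a major seventh also spans 11 semitones — they're enharmonic.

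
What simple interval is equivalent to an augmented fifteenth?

Take out an octave (7 from the number): 15 − 7 = 8.
That makes an augmented fifteenth a compound augmented octave — an octave plus an augmented octave.

A8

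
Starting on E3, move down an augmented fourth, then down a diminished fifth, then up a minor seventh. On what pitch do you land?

D3

E3 down an augmented fourth → Bb2 (6 semitones).
Down a diminished fifth from Bb2: E2 (6 semitones down).
Up a minor seventh from E2: D3 (10 semitones up).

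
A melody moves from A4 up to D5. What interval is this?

A to D spans four letter names (A-B-C-D) — that makes it a fourth of some quality.
The perfect fourth spans 5 semitones, and A4 to D5 is exactly 5 semitones — so this is a perfect fourth.

perfect fourth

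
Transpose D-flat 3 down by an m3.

B-flat 2

Counting three letter names down from D lands on B.
Moving 3 semitones down from Db3 (the size of a minor third) reaches Bb2.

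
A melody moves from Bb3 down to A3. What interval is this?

Descending from Bb3 to A3 is the same interval as ascending A3 to Bb3.
A to B spans two letter names (A-B), so the interval is some kind of second.
At 1 semitone, A3→Bb3 falls one short of a major second: minor.

minor 2nd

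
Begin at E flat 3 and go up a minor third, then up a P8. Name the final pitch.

G flat 4

A minor third up from Eb3 is Gb3.
Gb3 up a perfect octave → Gb4 (12 semitones).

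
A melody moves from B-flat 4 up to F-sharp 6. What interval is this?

augmented 12th

B to F spans five letter names (B-C-D-E-F), plus an octave — that makes it a twelfth of some quality.
Bb4 to F#6 spans 20 semitones — one semitone wider than the perfect twelfth (19) — giving an augmented twelfth.
(Equivalently, a compound augmented fifth: an augmented fifth plus an octave.)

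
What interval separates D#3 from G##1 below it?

diminished 12th

Descending from D#3 to G##1 is the same interval as ascending G##1 to D#3.
G to D spans five letter names (G-A-B-C-D), plus an octave, so the interval is some kind of twelfth.
The perfect twelfth is 19 semitones; here we have 18, one semitone narrower: diminished.
(Equivalently, a compound diminished fifth: a diminished fifth plus an octave.)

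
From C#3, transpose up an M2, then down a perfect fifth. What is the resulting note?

G#2

Up a major second from C#3: D#3 (2 semitones up).
Down a perfect fifth from D#3: G#2 (7 semitones down).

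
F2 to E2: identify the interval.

minor second

Descending from F2 to E2 is the same interval as ascending E2 to F2.
E to F spans two letter names (E-F): a second.
E2 to F2 is 1 semitone, a half step short of the major second (2), so this is minor.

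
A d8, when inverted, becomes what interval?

augmented 1st

The rule of nine gives the new number: 9 − 8 = 1, so an octave becomes a unison.
The quality also flips — diminished becomes augmented — giving an augmented unison.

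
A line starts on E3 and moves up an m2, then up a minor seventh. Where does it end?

Eb4

Up a minor second from E3: F3 (1 semitone up).
Up a minor seventh from F3: Eb4 (10 semitones up).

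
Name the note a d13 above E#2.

C4

Six letters up from E (plus an octave) reaches C.
A diminished thirteenth is 19 semitones; 19 semitones up from E#2 gives C4.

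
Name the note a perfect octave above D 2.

D 3

For an octave the letter name doesn't change: still D, an octave up.
A perfect octave spans 12 semitones, so from D2 the target pitch is D3.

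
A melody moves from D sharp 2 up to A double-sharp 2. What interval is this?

D to A spans five letter names (D-E-F-G-A), so the interval is some kind of fifth.
D#2 to A##2 spans 8 semitones — one semitone wider than the perfect fifth (7) — giving an augmented fifth.

A5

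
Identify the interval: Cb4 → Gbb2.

A11

Descending from Cb4 to Gbb2 is the same interval as ascending Gbb2 to Cb4.
G to C spans four letter names (G-A-B-C), plus an octave — that makes it an eleventh of some quality.
A perfect eleventh would be 17 semitones; Gbb2 to Cb4 is 18, one semitone wider, so the interval is augmented.
(Equivalently, a compound augmented fourth: an augmented fourth plus an octave.)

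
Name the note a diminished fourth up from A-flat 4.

The fourth takes the letter from A up to D.
Moving 4 semitones up from Ab4 (the size of a diminished fourth) reaches Dbb5.

D-double-flat 5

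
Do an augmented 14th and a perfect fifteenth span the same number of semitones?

Yes

An augmented fourteenth spans 24 semitones, and a perfect fifteenth also spans 24 semitones — they're enharmonic.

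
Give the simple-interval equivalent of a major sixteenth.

Subtracting seven from the interval number removes an octave: 16 − 14 = 2.
So a major sixteenth is 2 octaves plus a major second. The quality is unchanged.

major 2nd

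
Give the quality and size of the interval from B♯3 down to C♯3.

major 7th

Descending from B#3 to C#3 is the same interval as ascending C#3 to B#3.
C to B spans seven letter names (C-D-E-F-G-A-B), so the interval is some kind of seventh.
Counting semitones, C#3→B#3 is 11, which is the major seventh.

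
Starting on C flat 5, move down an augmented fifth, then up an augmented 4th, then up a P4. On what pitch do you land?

Down an augmented fifth from Cb5: Fbb4 (8 semitones down).
An augmented fourth up from Fbb4 is Bbb4.
A perfect fourth up from Bbb4 is Ebb5.

E double-flat 5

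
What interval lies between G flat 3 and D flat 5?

perfect twelfth

G to D spans five letter names (G-A-B-C-D), plus an octave: a twelfth.
Gb3 to Db5 is 19 semitones, matching the perfect twelfth exactly, so the quality is perfect.
(Equivalently, a compound perfect fifth: a perfect fifth plus an octave.)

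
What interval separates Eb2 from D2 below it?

minor second

Descending from Eb2 to D2 is the same interval as ascending D2 to Eb2.
D to E spans two letter names (D-E) — that makes it a second of some quality.
D2 to Eb2 is 1 semitone, a half step short of the major second (2), so this is minor.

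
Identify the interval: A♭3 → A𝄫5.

d15

A to A is the same letter name, plus 2 octaves, so the interval is some kind of fifteenth.
A perfect fifteenth would be 24 semitones; Ab3 to Abb5 is 23, one semitone narrower, so the interval is diminished.
(Equivalently, a compound diminished octave: a diminished octave plus an octave.)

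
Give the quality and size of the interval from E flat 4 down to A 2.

d12

Descending from Eb4 to A2 is the same interval as ascending A2 to Eb4.
A to E spans five letter names (A-B-C-D-E), plus an octave, so the interval is some kind of twelfth.
A perfect twelfth would be 19 semitones; A2 to Eb4 is 18, one semitone narrower, so the interval is diminished.
(Equivalently, a compound diminished fifth: a diminished fifth plus an octave.)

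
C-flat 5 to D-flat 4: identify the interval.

Descending from Cb5 to Db4 is the same interval as ascending Db4 to Cb5.
D to C spans seven letter names (D-E-F-G-A-B-C) — that makes it a seventh of some quality.
A major seventh would be 11 semitones, but Db4 to Cb5 is 10 — one semitone narrower, making it a minor seventh.

minor seventh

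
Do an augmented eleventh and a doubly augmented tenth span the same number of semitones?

An augmented eleventh spans 18 semitones, and a doubly augmented tenth also spans 18 semitones — they're enharmonic.

Yes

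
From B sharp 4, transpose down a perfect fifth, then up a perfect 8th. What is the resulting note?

Down a perfect fifth from B#4: E#4 (7 semitones down).
A perfect octave up from E#4 is E#5.

E sharp 5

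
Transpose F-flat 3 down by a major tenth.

The tenth's letter: F down three letter names plus an octave → D.
Moving 16 semitones down from Fb3 (the size of a major tenth) reaches Dbb2.

D-double-flat 2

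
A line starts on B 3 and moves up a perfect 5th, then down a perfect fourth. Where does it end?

C sharp 4

B3 up a perfect fifth → F#4 (7 semitones).
Down a perfect fourth from F#4: C#4 (5 semitones down).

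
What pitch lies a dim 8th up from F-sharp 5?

For an octave the letter name doesn't change: still F, an octave up.
Moving 11 semitones up from F#5 (the size of a diminished octave) reaches F6.

F 6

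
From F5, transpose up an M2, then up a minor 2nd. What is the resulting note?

A major second up from F5 is G5.
Up a minor second from G5: Ab5 (1 semitone up).

Ab5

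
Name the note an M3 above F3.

A3

The third takes the letter from F up to A.
A major third spans 4 semitones, so from F3 the target pitch is A3.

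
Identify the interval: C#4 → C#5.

perfect octave

C to C is the same letter name, plus an octave, so the interval is some kind of octave.
C#4 to C#5 is 12 semitones, matching the perfect octave exactly, so the quality is perfect.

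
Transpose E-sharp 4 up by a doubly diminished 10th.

Three letters up from E (plus an octave) reaches G.
A doubly diminished tenth is 13 semitones; 13 semitones up from E#4 gives Gb5.

G-flat 5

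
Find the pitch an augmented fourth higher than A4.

Four letter names up from A: D.
Moving 6 semitones up from A4 (the size of an augmented fourth) reaches D#5.

D#5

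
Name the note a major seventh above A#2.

G##3

Seven letter names up from A: G.
Moving 11 semitones up from A#2 (the size of a major seventh) reaches G##3.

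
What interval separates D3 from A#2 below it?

Descending from D3 to A#2 is the same interval as ascending A#2 to D3.
A to D spans four letter names (A-B-C-D) — that makes it a fourth of some quality.
The perfect fourth is 5 semitones; here we have 4, one semitone narrower: diminished.

d4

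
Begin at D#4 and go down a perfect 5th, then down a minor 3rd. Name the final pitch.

E#3

Down a perfect fifth from D#4: G#3 (7 semitones down).
A minor third down from G#3 is E#3.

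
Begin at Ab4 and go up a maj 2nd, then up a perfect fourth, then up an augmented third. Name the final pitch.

A major second up from Ab4 is Bb4.
Bb4 up a perfect fourth → Eb5 (5 semitones).
Eb5 up an augmented third → G#5 (5 semitones).

G#5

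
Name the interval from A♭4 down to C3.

Descending from Ab4 to C3 is the same interval as ascending C3 to Ab4.
C to A spans six letter names (C-D-E-F-G-A), plus an octave, so the interval is some kind of thirteenth.
C3 to Ab4 is 20 semitones, a half step short of the major thirteenth (21), so this is minor.
(Equivalently, a compound minor sixth: a minor sixth plus an octave.)

m13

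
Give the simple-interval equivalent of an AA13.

doubly augmented sixth

Take out an octave (7 from the number): 13 − 7 = 6.
That makes a doubly augmented thirteenth a compound doubly augmented sixth — an octave plus a doubly augmented sixth.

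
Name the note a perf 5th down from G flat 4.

Counting five letter names down from G lands on C.
A perfect fifth is 7 semitones; 7 semitones down from Gb4 gives Cb4.

C flat 4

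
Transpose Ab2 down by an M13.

Cb1

Counting six letter names plus an octave down from A lands on C.
A major thirteenth spans 21 semitones, so from Ab2 the target pitch is Cb1.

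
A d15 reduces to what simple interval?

d8

Each octave removed subtracts seven from the number: 15 − 7 = 8.
Quality carries through unchanged, so the simple form is a diminished octave.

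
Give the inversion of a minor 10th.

First reduce the compound minor tenth to its simple form, a minor third.
Inverted interval numbers add to nine, so a third pairs with a sixth (3 + 6 = 9).
Quality inverts too: minor becomes major. That makes the inversion a major sixth.

major sixth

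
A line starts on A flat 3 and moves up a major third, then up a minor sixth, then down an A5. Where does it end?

D double-flat 4

Ab3 up a major third → C4 (4 semitones).
Up a minor sixth from C4: Ab4 (8 semitones up).
Ab4 down an augmented fifth → Dbb4 (8 semitones).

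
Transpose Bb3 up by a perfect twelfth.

Counting five letter names plus an octave up from B lands on F.
Moving 19 semitones up from Bb3 (the size of a perfect twelfth) reaches F5.

F5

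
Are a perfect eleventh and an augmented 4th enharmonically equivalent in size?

17 semitones (perfect eleventh) vs 6 semitones (augmented fourth): not equal.

No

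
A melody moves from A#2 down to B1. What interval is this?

major 7th

Descending from A#2 to B1 is the same interval as ascending B1 to A#2.
B to A spans seven letter names (B-C-D-E-F-G-A): a seventh.
The major seventh spans 11 semitones, and B1 to A#2 is exactly 11 semitones — so this is a major seventh.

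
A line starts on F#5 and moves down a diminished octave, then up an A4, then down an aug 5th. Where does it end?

E#4

A diminished octave down from F#5 is F##4.
Up an augmented fourth from F##4: B##4 (6 semitones up).
B##4 down an augmented fifth → E#4 (8 semitones).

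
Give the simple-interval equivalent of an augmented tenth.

Subtracting seven from the interval number removes an octave: 10 − 7 = 3.
Quality carries through unchanged, so the simple form is an augmented third.

augmented third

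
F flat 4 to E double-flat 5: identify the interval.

F to E spans seven letter names (F-G-A-B-C-D-E), so the interval is some kind of seventh.
A major seventh would be 11 semitones, but Fb4 to Ebb5 is 10 — one semitone narrower, making it a minor seventh.

m7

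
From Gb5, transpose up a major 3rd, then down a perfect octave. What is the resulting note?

Bb4

Up a major third from Gb5: Bb5 (4 semitones up).
Bb5 down a perfect octave → Bb4 (12 semitones).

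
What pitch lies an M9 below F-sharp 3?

E 2

Counting two letter names plus an octave down from F lands on E.
Moving 14 semitones down from F#3 (the size of a major ninth) reaches E2.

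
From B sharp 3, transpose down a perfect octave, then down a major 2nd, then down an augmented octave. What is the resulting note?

A 1

B#3 down a perfect octave → B#2 (12 semitones).
Down a major second from B#2: A#2 (2 semitones down).
A#2 down an augmented octave → A1 (13 semitones).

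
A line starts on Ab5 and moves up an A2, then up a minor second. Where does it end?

C6

Ab5 up an augmented second → B5 (3 semitones).
A minor second up from B5 is C6.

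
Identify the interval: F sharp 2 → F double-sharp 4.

F to F is the same letter name, plus 2 octaves — that makes it a fifteenth of some quality.
F#2 to F##4 spans 25 semitones — one semitone wider than the perfect fifteenth (24) — giving an augmented fifteenth.
(Equivalently, a compound augmented octave: an augmented octave plus an octave.)

augmented fifteenth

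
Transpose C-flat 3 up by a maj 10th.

E-flat 4

Three letters up from C (plus an octave) reaches E.
Moving 16 semitones up from Cb3 (the size of a major tenth) reaches Eb4.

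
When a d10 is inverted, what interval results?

augmented 6th

First reduce the compound diminished tenth to its simple form, a diminished third.
The rule of nine gives the new number: 9 − 3 = 6, so a third becomes a sixth.
Quality inverts too: diminished becomes augmented. That makes the inversion an augmented sixth.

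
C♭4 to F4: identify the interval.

C to F spans four letter names (C-D-E-F) — that makes it a fourth of some quality.
A perfect fourth would be 5 semitones; Cb4 to F4 is 6, one semitone wider, so the interval is augmented.

augmented fourth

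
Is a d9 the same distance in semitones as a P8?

A diminished ninth spans 12 semitones, and a perfect octave also spans 12 semitones — they're enharmonic.

Yes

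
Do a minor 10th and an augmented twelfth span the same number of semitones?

No

A minor tenth is 15 semitones but an augmented twelfth is 20 semitones — different sizes.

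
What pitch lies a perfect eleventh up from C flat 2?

The eleventh's letter: C up four letter names plus an octave → F.
A perfect eleventh spans 17 semitones, so from Cb2 the target pitch is Fb3.

F flat 3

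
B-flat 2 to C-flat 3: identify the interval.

minor second

B to C spans two letter names (B-C), so the interval is some kind of second.
Bb2 to Cb3 is 1 semitone, a half step short of the major second (2), so this is minor.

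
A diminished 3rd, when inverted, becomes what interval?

A6

Inverted interval numbers add to nine, so a third pairs with a sixth (3 + 6 = 9).
The quality also flips — diminished becomes augmented — giving an augmented sixth.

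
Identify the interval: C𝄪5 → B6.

C to B spans seven letter names (C-D-E-F-G-A-B), plus an octave, so the interval is some kind of fourteenth.
The major fourteenth is 23 semitones; here we have 21, two semitones narrower: diminished.
(Equivalently, a compound diminished seventh: a diminished seventh plus an octave.)

d14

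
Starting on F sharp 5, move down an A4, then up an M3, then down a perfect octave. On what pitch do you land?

E 4

F#5 down an augmented fourth → C5 (6 semitones).
A major third up from C5 is E5.
E5 down a perfect octave → E4 (12 semitones).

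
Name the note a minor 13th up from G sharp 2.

E 4

The thirteenth's letter: G up six letter names plus an octave → E.
A minor thirteenth is 20 semitones; 20 semitones up from G#2 gives E4.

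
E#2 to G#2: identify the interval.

minor third

E to G spans three letter names (E-F-G) — that makes it a third of some quality.
A major third would be 4 semitones, but E#2 to G#2 is 3 — one semitone narrower, making it a minor third.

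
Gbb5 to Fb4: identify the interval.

Descending from Gbb5 to Fb4 is the same interval as ascending Fb4 to Gbb5.
F to G spans two letter names (F-G), plus an octave: a ninth.
Fb4 to Gbb5 is 13 semitones, a half step short of the major ninth (14), so this is minor.
(Equivalently, a compound minor second: a minor second plus an octave.)

minor ninth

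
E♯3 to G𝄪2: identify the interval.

minor sixth

Descending from E#3 to G##2 is the same interval as ascending G##2 to E#3.
G to E spans six letter names (G-A-B-C-D-E) — that makes it a sixth of some quality.
A major sixth would be 9 semitones, but G##2 to E#3 is 8 — one semitone narrower, making it a minor sixth.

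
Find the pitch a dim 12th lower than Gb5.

C4

Five letters down from G (plus an octave) reaches C.
A diminished twelfth spans 18 semitones, so from Gb5 the target pitch is C4.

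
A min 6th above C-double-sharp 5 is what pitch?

Six letter names up from C: A.
A minor sixth is 8 semitones; 8 semitones up from C##5 gives A#5.

A-sharp 5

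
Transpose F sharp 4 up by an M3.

A sharp 4

Counting three letter names up from F lands on A.
A major third is 4 semitones; 4 semitones up from F#4 gives A#4.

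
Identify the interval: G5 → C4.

Descending from G5 to C4 is the same interval as ascending C4 to G5.
C to G spans five letter names (C-D-E-F-G), plus an octave, so the interval is some kind of twelfth.
The perfect twelfth spans 19 semitones, and C4 to G5 is exactly 19 semitones — so this is a perfect twelfth.
(Equivalently, a compound perfect fifth: a perfect fifth plus an octave.)

P12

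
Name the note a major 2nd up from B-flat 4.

Counting two letter names up from B lands on C.
A major second is 2 semitones; 2 semitones up from Bb4 gives C5.

C 5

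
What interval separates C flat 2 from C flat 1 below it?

Descending from Cb2 to Cb1 is the same interval as ascending Cb1 to Cb2.
C to C is the same letter name, plus an octave, so the interval is some kind of octave.
Counting semitones, Cb1→Cb2 is 12, which is the perfect octave.

perfect 8th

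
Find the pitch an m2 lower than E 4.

Counting two letter names down from E lands on D.
A minor second is 1 semitone; 1 semitone down from E4 gives D#4.

D-sharp 4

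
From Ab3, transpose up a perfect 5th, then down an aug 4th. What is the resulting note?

Ab3 up a perfect fifth → Eb4 (7 semitones).
An augmented fourth down from Eb4 is Bbb3.

Bbb3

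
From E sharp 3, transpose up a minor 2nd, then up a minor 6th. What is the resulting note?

A minor second up from E#3 is F#3.
F#3 up a minor sixth → D4 (8 semitones).

D 4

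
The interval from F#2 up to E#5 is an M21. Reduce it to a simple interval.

major 7th

Take out 2 octaves (14 from the number): 21 − 14 = 7.
So a major twenty-first is 2 octaves plus a major seventh. The quality is unchanged.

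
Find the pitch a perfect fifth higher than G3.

D4

Counting five letter names up from G lands on D.
A perfect fifth is 7 semitones; 7 semitones up from G3 gives D4.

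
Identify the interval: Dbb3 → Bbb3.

D to B spans six letter names (D-E-F-G-A-B): a sixth.
Dbb3 to Bbb3 is 9 semitones, matching the major sixth exactly, so the quality is major.

M6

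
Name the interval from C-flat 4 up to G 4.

augmented fifth

C to G spans five letter names (C-D-E-F-G): a fifth.
Cb4 to G4 spans 8 semitones — one semitone wider than the perfect fifth (7) — giving an augmented fifth.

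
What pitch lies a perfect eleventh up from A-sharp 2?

D-sharp 4

The eleventh's letter: A up four letter names plus an octave → D.
A perfect eleventh spans 17 semitones, so from A#2 the target pitch is D#4.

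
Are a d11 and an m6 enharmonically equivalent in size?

A diminished eleventh is 16 semitones but a minor sixth is 8 semitones — different sizes.

No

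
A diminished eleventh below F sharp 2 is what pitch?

C double-sharp 1

Counting four letter names plus an octave down from F lands on C.
A diminished eleventh spans 16 semitones, so from F#2 the target pitch is C##1.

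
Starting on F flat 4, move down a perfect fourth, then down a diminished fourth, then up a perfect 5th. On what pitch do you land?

D 4

Fb4 down a perfect fourth → Cb4 (5 semitones).
Cb4 down a diminished fourth → G3 (4 semitones).
A perfect fifth up from G3 is D4.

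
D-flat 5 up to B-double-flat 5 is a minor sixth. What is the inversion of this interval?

Inverted interval numbers add to nine, so a sixth pairs with a third (6 + 3 = 9).
The quality also flips — minor becomes major — giving a major third.

M3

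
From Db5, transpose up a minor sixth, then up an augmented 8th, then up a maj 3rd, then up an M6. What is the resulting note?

B7

A minor sixth up from Db5 is Bbb5.
Bbb5 up an augmented octave → Bb6 (13 semitones).
Up a major third from Bb6: D7 (4 semitones up).
A major sixth up from D7 is B7.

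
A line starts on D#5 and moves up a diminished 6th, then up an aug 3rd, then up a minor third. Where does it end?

D#5 up a diminished sixth → Bb5 (7 semitones).
Up an augmented third from Bb5: D#6 (5 semitones up).
A minor third up from D#6 is F#6.

F#6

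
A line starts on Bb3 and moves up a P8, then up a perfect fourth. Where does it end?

Eb5

A perfect octave up from Bb3 is Bb4.
A perfect fourth up from Bb4 is Eb5.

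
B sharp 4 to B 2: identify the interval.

Descending from B#4 to B2 is the same interval as ascending B2 to B#4.
B to B is the same letter name, plus 2 octaves, so the interval is some kind of fifteenth.
The perfect fifteenth is 24 semitones; here we have 25, one semitone wider: augmented.
(Equivalently, a compound augmented octave: an augmented octave plus an octave.)

augmented fifteenth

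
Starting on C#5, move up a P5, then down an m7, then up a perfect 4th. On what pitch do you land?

Up a perfect fifth from C#5: G#5 (7 semitones up).
A minor seventh down from G#5 is A#4.
A#4 up a perfect fourth → D#5 (5 semitones).

D#5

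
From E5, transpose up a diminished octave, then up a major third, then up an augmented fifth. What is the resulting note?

Up a diminished octave from E5: Eb6 (11 semitones up).
Up a major third from Eb6: G6 (4 semitones up).
G6 up an augmented fifth → D#7 (8 semitones).

D#7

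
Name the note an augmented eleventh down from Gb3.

Dbb2

The eleventh's letter: G down four letter names plus an octave → D.
An augmented eleventh spans 18 semitones, so from Gb3 the target pitch is Dbb2.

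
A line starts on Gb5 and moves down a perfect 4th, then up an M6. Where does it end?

Bb5

Down a perfect fourth from Gb5: Db5 (5 semitones down).
Up a major sixth from Db5: Bb5 (9 semitones up).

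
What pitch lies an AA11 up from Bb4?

E#6

Counting four letter names plus an octave up from B lands on E.
Moving 19 semitones up from Bb4 (the size of a doubly augmented eleventh) reaches E#6.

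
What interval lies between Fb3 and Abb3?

F to A spans three letter names (F-G-A): a third.
A major third would be 4 semitones, but Fb3 to Abb3 is 3 — one semitone narrower, making it a minor third.

minor third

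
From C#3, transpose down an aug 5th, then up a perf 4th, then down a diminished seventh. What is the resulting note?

Down an augmented fifth from C#3: F2 (8 semitones down).
Up a perfect fourth from F2: Bb2 (5 semitones up).
Down a diminished seventh from Bb2: C#2 (9 semitones down).

C#2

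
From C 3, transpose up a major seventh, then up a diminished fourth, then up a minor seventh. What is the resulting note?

C3 up a major seventh → B3 (11 semitones).
A diminished fourth up from B3 is Eb4.
Up a minor seventh from Eb4: Db5 (10 semitones up).

D flat 5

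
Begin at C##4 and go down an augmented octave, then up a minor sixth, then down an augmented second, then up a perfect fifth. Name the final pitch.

Db4

Down an augmented octave from C##4: C#3 (13 semitones down).
Up a minor sixth from C#3: A3 (8 semitones up).
A3 down an augmented second → Gb3 (3 semitones).
Gb3 up a perfect fifth → Db4 (7 semitones).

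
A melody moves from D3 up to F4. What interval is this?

D to F spans three letter names (D-E-F), plus an octave — that makes it a tenth of some quality.
D3 to F4 is 15 semitones, a half step short of the major tenth (16), so this is minor.
(Equivalently, a compound minor third: a minor third plus an octave.)

minor tenth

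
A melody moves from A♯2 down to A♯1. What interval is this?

Descending from A#2 to A#1 is the same interval as ascending A#1 to A#2.
A to A is the same letter name, plus an octave: an octave.
A#1 to A#2 is 12 semitones, matching the perfect octave exactly, so the quality is perfect.

perfect 8th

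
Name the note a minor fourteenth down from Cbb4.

Dbb2

The fourteenth's letter: C down seven letter names plus an octave → D.
A minor fourteenth spans 22 semitones, so from Cbb4 the target pitch is Dbb2.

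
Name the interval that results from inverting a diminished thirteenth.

augmented 3rd

First reduce the compound diminished thirteenth to its simple form, a diminished sixth.
The rule of nine gives the new number: 9 − 6 = 3, so a sixth becomes a third.
Quality inverts too: diminished becomes augmented. That makes the inversion an augmented third.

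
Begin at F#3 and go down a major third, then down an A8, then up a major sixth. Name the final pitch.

Bb2

A major third down from F#3 is D3.
Down an augmented octave from D3: Db2 (13 semitones down).
Up a major sixth from Db2: Bb2 (9 semitones up).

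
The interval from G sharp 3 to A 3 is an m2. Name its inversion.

Interval numbers invert to sum to nine: 2 + 7 = 9, so a second inverts to a seventh.
Quality inverts too: minor becomes major. That makes the inversion a major seventh.

major seventh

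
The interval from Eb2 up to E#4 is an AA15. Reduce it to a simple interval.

doubly augmented octave

Subtracting seven from the interval number removes an octave: 15 − 7 = 8.
That makes a doubly augmented fifteenth a compound doubly augmented octave — an octave plus a doubly augmented octave.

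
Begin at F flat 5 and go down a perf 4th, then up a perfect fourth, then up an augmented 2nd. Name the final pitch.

G 5

A perfect fourth down from Fb5 is Cb5.
Up a perfect fourth from Cb5: Fb5 (5 semitones up).
An augmented second up from Fb5 is G5.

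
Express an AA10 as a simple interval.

AA3

Take out an octave (7 from the number): 10 − 7 = 3.
That makes a doubly augmented tenth a compound doubly augmented third — an octave plus a doubly augmented third.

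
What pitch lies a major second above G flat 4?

Counting two letter names up from G lands on A.
Moving 2 semitones up from Gb4 (the size of a major second) reaches Ab4.

A flat 4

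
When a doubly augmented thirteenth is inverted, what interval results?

First reduce the compound doubly augmented thirteenth to its simple form, a doubly augmented sixth.
The rule of nine gives the new number: 9 − 6 = 3, so a sixth becomes a third.
Quality inverts too: doubly augmented becomes doubly diminished. That makes the inversion a doubly diminished third.

dd3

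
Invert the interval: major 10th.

First reduce the compound major tenth to its simple form, a major third.
The rule of nine gives the new number: 9 − 3 = 6, so a third becomes a sixth.
And major becomes minor under inversion, so we get a minor sixth.

m6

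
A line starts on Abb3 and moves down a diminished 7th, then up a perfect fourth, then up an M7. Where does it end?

D4

A diminished seventh down from Abb3 is Bb2.
Up a perfect fourth from Bb2: Eb3 (5 semitones up).
Eb3 up a major seventh → D4 (11 semitones).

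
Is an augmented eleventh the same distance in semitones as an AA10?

An augmented eleventh spans 18 semitones, and a doubly augmented tenth also spans 18 semitones — they're enharmonic.

Yes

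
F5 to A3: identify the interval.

Descending from F5 to A3 is the same interval as ascending A3 to F5.
A to F spans six letter names (A-B-C-D-E-F), plus an octave: a thirteenth.
A3 to F5 is 20 semitones, a half step short of the major thirteenth (21), so this is minor.
(Equivalently, a compound minor sixth: a minor sixth plus an octave.)

minor thirteenth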